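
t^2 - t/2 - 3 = (t - 2)*(t + 3/2)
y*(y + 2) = y^2 + 2*y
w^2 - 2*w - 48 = (w - 8)*(w + 6)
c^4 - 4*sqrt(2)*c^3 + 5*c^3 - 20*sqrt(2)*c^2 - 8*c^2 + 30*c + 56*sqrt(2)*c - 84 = (c - 2)*(c + 7)*(c - 3*sqrt(2))*(c - sqrt(2))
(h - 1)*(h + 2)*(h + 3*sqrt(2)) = h^3 + h^2 + 3*sqrt(2)*h^2 - 2*h + 3*sqrt(2)*h - 6*sqrt(2)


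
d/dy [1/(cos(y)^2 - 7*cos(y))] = (2*cos(y) - 7)*sin(y)/((cos(y) - 7)^2*cos(y)^2)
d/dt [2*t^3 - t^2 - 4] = 2*t*(3*t - 1)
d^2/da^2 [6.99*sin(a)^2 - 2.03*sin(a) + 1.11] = 2.03*sin(a) + 13.98*cos(2*a)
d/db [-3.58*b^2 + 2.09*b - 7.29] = 2.09 - 7.16*b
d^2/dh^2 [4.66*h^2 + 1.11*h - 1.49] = 9.32000000000000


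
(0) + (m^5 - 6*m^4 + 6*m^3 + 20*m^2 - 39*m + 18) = m^5 - 6*m^4 + 6*m^3 + 20*m^2 - 39*m + 18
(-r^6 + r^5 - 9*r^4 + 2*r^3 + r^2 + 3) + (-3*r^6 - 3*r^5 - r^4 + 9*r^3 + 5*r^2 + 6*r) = -4*r^6 - 2*r^5 - 10*r^4 + 11*r^3 + 6*r^2 + 6*r + 3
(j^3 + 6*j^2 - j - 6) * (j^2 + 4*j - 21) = j^5 + 10*j^4 + 2*j^3 - 136*j^2 - 3*j + 126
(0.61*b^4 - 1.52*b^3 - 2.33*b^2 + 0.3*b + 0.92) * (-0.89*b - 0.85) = -0.5429*b^5 + 0.8343*b^4 + 3.3657*b^3 + 1.7135*b^2 - 1.0738*b - 0.782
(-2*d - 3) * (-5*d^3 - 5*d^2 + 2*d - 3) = 10*d^4 + 25*d^3 + 11*d^2 + 9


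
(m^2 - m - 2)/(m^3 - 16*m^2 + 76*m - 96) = (m + 1)/(m^2 - 14*m + 48)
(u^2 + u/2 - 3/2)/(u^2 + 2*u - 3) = (u + 3/2)/(u + 3)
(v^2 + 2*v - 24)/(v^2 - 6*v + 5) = (v^2 + 2*v - 24)/(v^2 - 6*v + 5)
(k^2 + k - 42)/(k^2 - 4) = (k^2 + k - 42)/(k^2 - 4)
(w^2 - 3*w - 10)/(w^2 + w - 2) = (w - 5)/(w - 1)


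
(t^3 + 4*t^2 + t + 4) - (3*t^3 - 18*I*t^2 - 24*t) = -2*t^3 + 4*t^2 + 18*I*t^2 + 25*t + 4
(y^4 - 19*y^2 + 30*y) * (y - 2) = y^5 - 2*y^4 - 19*y^3 + 68*y^2 - 60*y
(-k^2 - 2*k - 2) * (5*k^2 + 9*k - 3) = -5*k^4 - 19*k^3 - 25*k^2 - 12*k + 6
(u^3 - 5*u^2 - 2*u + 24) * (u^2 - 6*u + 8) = u^5 - 11*u^4 + 36*u^3 - 4*u^2 - 160*u + 192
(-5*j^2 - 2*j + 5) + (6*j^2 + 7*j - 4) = j^2 + 5*j + 1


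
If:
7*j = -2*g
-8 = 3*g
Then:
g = -8/3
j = 16/21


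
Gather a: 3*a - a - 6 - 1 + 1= 2*a - 6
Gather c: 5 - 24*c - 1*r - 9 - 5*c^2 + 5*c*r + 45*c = -5*c^2 + c*(5*r + 21) - r - 4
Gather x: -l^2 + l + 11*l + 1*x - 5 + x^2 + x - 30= -l^2 + 12*l + x^2 + 2*x - 35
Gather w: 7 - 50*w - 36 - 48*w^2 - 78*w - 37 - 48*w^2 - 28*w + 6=-96*w^2 - 156*w - 60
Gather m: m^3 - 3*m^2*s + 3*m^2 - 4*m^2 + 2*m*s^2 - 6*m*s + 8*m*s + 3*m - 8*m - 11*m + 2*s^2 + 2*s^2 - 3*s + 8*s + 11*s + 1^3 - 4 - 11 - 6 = m^3 + m^2*(-3*s - 1) + m*(2*s^2 + 2*s - 16) + 4*s^2 + 16*s - 20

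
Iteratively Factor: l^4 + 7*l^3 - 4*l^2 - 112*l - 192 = (l + 4)*(l^3 + 3*l^2 - 16*l - 48) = (l - 4)*(l + 4)*(l^2 + 7*l + 12) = (l - 4)*(l + 4)^2*(l + 3)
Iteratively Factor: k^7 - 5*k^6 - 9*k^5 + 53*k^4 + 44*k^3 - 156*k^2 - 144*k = (k - 3)*(k^6 - 2*k^5 - 15*k^4 + 8*k^3 + 68*k^2 + 48*k) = (k - 3)*(k + 1)*(k^5 - 3*k^4 - 12*k^3 + 20*k^2 + 48*k) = (k - 4)*(k - 3)*(k + 1)*(k^4 + k^3 - 8*k^2 - 12*k) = (k - 4)*(k - 3)*(k + 1)*(k + 2)*(k^3 - k^2 - 6*k) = (k - 4)*(k - 3)*(k + 1)*(k + 2)^2*(k^2 - 3*k) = (k - 4)*(k - 3)^2*(k + 1)*(k + 2)^2*(k)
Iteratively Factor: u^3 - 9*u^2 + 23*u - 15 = (u - 3)*(u^2 - 6*u + 5) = (u - 3)*(u - 1)*(u - 5)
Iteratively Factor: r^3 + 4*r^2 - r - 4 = (r + 4)*(r^2 - 1) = (r - 1)*(r + 4)*(r + 1)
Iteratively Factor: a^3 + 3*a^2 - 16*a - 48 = (a - 4)*(a^2 + 7*a + 12) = (a - 4)*(a + 3)*(a + 4)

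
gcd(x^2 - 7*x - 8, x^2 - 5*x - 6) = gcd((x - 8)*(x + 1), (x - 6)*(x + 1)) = x + 1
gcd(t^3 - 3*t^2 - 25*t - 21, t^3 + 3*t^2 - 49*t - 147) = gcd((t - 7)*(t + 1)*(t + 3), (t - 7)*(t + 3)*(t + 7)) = t^2 - 4*t - 21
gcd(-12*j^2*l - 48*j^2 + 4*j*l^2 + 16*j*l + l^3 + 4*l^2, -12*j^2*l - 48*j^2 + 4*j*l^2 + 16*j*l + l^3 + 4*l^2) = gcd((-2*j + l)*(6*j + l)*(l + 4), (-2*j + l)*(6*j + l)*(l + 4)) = 12*j^2*l + 48*j^2 - 4*j*l^2 - 16*j*l - l^3 - 4*l^2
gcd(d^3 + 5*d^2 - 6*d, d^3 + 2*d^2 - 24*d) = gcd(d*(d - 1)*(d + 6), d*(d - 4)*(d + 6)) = d^2 + 6*d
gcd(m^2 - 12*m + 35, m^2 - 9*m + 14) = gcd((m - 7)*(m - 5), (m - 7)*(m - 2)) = m - 7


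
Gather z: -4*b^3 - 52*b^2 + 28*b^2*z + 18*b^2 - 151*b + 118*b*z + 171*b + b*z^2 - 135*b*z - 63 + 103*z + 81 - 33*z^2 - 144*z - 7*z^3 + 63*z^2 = -4*b^3 - 34*b^2 + 20*b - 7*z^3 + z^2*(b + 30) + z*(28*b^2 - 17*b - 41) + 18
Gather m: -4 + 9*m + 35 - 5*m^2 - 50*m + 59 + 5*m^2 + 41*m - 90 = 0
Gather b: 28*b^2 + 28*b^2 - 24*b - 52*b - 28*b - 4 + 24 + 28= 56*b^2 - 104*b + 48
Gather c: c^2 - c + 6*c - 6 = c^2 + 5*c - 6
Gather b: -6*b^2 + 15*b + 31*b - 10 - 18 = -6*b^2 + 46*b - 28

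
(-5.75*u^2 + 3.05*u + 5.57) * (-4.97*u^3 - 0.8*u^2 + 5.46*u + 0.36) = 28.5775*u^5 - 10.5585*u^4 - 61.5179*u^3 + 10.127*u^2 + 31.5102*u + 2.0052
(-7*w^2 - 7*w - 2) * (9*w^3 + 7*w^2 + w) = -63*w^5 - 112*w^4 - 74*w^3 - 21*w^2 - 2*w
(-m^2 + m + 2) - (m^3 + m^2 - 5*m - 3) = -m^3 - 2*m^2 + 6*m + 5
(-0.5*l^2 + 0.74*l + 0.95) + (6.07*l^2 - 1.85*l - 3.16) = 5.57*l^2 - 1.11*l - 2.21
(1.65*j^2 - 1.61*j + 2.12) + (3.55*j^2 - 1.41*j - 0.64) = 5.2*j^2 - 3.02*j + 1.48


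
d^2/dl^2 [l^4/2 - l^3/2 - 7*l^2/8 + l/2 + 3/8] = 6*l^2 - 3*l - 7/4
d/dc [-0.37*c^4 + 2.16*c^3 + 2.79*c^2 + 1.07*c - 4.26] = -1.48*c^3 + 6.48*c^2 + 5.58*c + 1.07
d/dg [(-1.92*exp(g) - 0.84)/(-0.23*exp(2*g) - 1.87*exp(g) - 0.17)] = (-(0.46*exp(g) + 1.87)*(1.92*exp(g) + 0.84) + 0.4416*exp(2*g) + 3.5904*exp(g) + 0.3264)*exp(g)/(0.23*exp(2*g) + 1.87*exp(g) + 0.17)^2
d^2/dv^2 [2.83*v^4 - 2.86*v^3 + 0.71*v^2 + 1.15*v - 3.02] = 33.96*v^2 - 17.16*v + 1.42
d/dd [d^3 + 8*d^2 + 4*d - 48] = 3*d^2 + 16*d + 4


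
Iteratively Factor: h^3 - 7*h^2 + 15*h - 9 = (h - 1)*(h^2 - 6*h + 9) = (h - 3)*(h - 1)*(h - 3)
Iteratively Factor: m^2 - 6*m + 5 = (m - 1)*(m - 5)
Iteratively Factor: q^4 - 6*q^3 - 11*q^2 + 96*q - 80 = (q - 5)*(q^3 - q^2 - 16*q + 16) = (q - 5)*(q - 1)*(q^2 - 16) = (q - 5)*(q - 1)*(q + 4)*(q - 4)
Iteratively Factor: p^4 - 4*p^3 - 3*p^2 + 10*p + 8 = (p + 1)*(p^3 - 5*p^2 + 2*p + 8) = (p - 4)*(p + 1)*(p^2 - p - 2) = (p - 4)*(p - 2)*(p + 1)*(p + 1)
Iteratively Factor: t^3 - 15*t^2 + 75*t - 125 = (t - 5)*(t^2 - 10*t + 25) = (t - 5)^2*(t - 5)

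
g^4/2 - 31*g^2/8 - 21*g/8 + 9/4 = (g/2 + 1)*(g - 3)*(g - 1/2)*(g + 3/2)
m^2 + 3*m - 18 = (m - 3)*(m + 6)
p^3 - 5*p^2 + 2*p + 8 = (p - 4)*(p - 2)*(p + 1)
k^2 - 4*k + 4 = (k - 2)^2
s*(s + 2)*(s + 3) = s^3 + 5*s^2 + 6*s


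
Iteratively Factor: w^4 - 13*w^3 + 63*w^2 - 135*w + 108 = (w - 4)*(w^3 - 9*w^2 + 27*w - 27) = (w - 4)*(w - 3)*(w^2 - 6*w + 9) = (w - 4)*(w - 3)^2*(w - 3)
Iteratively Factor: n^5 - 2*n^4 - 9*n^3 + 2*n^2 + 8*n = (n)*(n^4 - 2*n^3 - 9*n^2 + 2*n + 8) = n*(n + 1)*(n^3 - 3*n^2 - 6*n + 8) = n*(n + 1)*(n + 2)*(n^2 - 5*n + 4) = n*(n - 4)*(n + 1)*(n + 2)*(n - 1)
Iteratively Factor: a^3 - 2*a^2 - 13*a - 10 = (a + 1)*(a^2 - 3*a - 10) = (a + 1)*(a + 2)*(a - 5)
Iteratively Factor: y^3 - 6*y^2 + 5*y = (y)*(y^2 - 6*y + 5) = y*(y - 1)*(y - 5)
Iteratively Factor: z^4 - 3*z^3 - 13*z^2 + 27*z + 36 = (z + 1)*(z^3 - 4*z^2 - 9*z + 36) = (z - 4)*(z + 1)*(z^2 - 9) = (z - 4)*(z - 3)*(z + 1)*(z + 3)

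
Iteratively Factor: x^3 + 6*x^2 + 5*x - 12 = (x + 4)*(x^2 + 2*x - 3) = (x - 1)*(x + 4)*(x + 3)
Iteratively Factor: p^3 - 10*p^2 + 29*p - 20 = (p - 5)*(p^2 - 5*p + 4) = (p - 5)*(p - 4)*(p - 1)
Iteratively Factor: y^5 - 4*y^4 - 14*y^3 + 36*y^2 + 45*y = (y - 5)*(y^4 + y^3 - 9*y^2 - 9*y) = y*(y - 5)*(y^3 + y^2 - 9*y - 9) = y*(y - 5)*(y + 1)*(y^2 - 9) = y*(y - 5)*(y + 1)*(y + 3)*(y - 3)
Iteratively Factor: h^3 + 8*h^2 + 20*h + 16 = (h + 4)*(h^2 + 4*h + 4) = (h + 2)*(h + 4)*(h + 2)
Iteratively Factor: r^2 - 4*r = (r - 4)*(r)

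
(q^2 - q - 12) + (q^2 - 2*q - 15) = 2*q^2 - 3*q - 27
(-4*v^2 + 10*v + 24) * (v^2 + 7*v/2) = -4*v^4 - 4*v^3 + 59*v^2 + 84*v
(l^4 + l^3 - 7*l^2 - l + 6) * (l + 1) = l^5 + 2*l^4 - 6*l^3 - 8*l^2 + 5*l + 6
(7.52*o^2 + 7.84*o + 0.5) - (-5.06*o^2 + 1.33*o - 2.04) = 12.58*o^2 + 6.51*o + 2.54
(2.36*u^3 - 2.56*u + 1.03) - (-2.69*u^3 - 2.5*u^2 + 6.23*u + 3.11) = 5.05*u^3 + 2.5*u^2 - 8.79*u - 2.08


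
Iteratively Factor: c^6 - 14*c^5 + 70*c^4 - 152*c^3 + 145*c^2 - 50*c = (c - 1)*(c^5 - 13*c^4 + 57*c^3 - 95*c^2 + 50*c) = (c - 1)^2*(c^4 - 12*c^3 + 45*c^2 - 50*c) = (c - 5)*(c - 1)^2*(c^3 - 7*c^2 + 10*c) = (c - 5)*(c - 2)*(c - 1)^2*(c^2 - 5*c) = c*(c - 5)*(c - 2)*(c - 1)^2*(c - 5)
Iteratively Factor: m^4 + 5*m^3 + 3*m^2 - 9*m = (m + 3)*(m^3 + 2*m^2 - 3*m) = m*(m + 3)*(m^2 + 2*m - 3) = m*(m + 3)^2*(m - 1)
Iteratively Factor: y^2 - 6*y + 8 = (y - 2)*(y - 4)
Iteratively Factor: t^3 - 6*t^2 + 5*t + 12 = (t - 3)*(t^2 - 3*t - 4) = (t - 4)*(t - 3)*(t + 1)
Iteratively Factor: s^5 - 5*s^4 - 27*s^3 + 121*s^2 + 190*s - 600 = (s + 3)*(s^4 - 8*s^3 - 3*s^2 + 130*s - 200) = (s + 3)*(s + 4)*(s^3 - 12*s^2 + 45*s - 50) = (s - 2)*(s + 3)*(s + 4)*(s^2 - 10*s + 25) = (s - 5)*(s - 2)*(s + 3)*(s + 4)*(s - 5)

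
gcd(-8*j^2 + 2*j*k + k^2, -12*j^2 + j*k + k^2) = 4*j + k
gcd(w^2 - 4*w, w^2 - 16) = w - 4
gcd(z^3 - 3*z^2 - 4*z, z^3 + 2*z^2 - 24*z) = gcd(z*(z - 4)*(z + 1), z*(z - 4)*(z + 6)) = z^2 - 4*z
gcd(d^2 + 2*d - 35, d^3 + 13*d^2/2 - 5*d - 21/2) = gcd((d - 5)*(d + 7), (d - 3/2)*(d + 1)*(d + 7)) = d + 7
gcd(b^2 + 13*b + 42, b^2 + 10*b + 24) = b + 6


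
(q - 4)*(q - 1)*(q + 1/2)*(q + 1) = q^4 - 7*q^3/2 - 3*q^2 + 7*q/2 + 2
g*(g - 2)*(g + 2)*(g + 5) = g^4 + 5*g^3 - 4*g^2 - 20*g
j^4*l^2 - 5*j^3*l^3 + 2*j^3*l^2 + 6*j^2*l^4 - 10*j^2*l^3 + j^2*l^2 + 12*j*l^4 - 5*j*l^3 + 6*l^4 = (j - 3*l)*(j - 2*l)*(j*l + l)^2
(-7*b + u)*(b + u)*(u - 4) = -7*b^2*u + 28*b^2 - 6*b*u^2 + 24*b*u + u^3 - 4*u^2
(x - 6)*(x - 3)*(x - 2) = x^3 - 11*x^2 + 36*x - 36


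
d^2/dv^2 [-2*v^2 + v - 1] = -4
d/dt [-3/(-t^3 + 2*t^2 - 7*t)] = 3*(-3*t^2 + 4*t - 7)/(t^2*(t^2 - 2*t + 7)^2)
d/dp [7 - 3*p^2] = -6*p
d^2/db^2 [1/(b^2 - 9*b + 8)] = 2*(-b^2 + 9*b + (2*b - 9)^2 - 8)/(b^2 - 9*b + 8)^3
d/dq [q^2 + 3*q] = 2*q + 3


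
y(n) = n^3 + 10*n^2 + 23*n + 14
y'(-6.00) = 11.00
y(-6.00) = 20.00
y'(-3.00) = -10.00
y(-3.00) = 8.00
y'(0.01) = 23.20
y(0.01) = 14.23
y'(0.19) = 26.91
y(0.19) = 18.74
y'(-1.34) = 1.59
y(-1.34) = -1.27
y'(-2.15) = -6.13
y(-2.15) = 0.84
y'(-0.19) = 19.31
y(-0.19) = 9.98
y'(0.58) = 35.61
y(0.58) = 30.90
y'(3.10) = 113.83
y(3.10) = 211.19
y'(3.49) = 129.34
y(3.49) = 258.58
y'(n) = 3*n^2 + 20*n + 23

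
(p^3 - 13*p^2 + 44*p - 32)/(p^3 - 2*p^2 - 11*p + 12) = (p - 8)/(p + 3)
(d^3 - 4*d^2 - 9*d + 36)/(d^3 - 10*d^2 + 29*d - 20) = (d^2 - 9)/(d^2 - 6*d + 5)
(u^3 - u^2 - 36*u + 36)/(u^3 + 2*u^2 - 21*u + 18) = (u - 6)/(u - 3)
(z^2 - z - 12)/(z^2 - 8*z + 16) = (z + 3)/(z - 4)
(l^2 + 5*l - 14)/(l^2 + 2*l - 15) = (l^2 + 5*l - 14)/(l^2 + 2*l - 15)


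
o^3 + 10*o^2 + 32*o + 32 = (o + 2)*(o + 4)^2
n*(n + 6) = n^2 + 6*n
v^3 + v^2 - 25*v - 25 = (v - 5)*(v + 1)*(v + 5)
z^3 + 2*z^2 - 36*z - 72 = (z - 6)*(z + 2)*(z + 6)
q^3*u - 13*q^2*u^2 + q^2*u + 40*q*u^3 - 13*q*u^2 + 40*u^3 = (q - 8*u)*(q - 5*u)*(q*u + u)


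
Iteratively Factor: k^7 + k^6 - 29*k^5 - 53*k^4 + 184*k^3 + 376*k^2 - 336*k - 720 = (k + 3)*(k^6 - 2*k^5 - 23*k^4 + 16*k^3 + 136*k^2 - 32*k - 240) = (k - 2)*(k + 3)*(k^5 - 23*k^3 - 30*k^2 + 76*k + 120) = (k - 2)*(k + 2)*(k + 3)*(k^4 - 2*k^3 - 19*k^2 + 8*k + 60) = (k - 2)^2*(k + 2)*(k + 3)*(k^3 - 19*k - 30) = (k - 2)^2*(k + 2)*(k + 3)^2*(k^2 - 3*k - 10) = (k - 5)*(k - 2)^2*(k + 2)*(k + 3)^2*(k + 2)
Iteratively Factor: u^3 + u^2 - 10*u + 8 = (u - 1)*(u^2 + 2*u - 8) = (u - 1)*(u + 4)*(u - 2)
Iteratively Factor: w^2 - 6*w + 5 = (w - 1)*(w - 5)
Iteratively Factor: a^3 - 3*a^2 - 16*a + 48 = (a - 4)*(a^2 + a - 12) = (a - 4)*(a + 4)*(a - 3)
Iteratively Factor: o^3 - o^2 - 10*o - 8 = (o - 4)*(o^2 + 3*o + 2) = (o - 4)*(o + 1)*(o + 2)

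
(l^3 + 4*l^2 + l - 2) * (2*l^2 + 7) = 2*l^5 + 8*l^4 + 9*l^3 + 24*l^2 + 7*l - 14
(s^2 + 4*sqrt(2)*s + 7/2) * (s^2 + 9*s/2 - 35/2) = s^4 + 9*s^3/2 + 4*sqrt(2)*s^3 - 14*s^2 + 18*sqrt(2)*s^2 - 70*sqrt(2)*s + 63*s/4 - 245/4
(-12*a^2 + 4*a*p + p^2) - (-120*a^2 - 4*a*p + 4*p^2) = 108*a^2 + 8*a*p - 3*p^2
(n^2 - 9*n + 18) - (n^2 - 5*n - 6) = 24 - 4*n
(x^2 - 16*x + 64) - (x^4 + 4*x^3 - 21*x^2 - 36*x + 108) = -x^4 - 4*x^3 + 22*x^2 + 20*x - 44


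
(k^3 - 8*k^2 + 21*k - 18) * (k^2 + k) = k^5 - 7*k^4 + 13*k^3 + 3*k^2 - 18*k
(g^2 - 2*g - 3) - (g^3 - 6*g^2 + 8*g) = -g^3 + 7*g^2 - 10*g - 3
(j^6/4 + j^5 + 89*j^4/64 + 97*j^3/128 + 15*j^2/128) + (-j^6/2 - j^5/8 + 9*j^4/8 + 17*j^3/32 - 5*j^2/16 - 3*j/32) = -j^6/4 + 7*j^5/8 + 161*j^4/64 + 165*j^3/128 - 25*j^2/128 - 3*j/32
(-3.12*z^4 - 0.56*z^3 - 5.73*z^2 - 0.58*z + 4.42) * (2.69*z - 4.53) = -8.3928*z^5 + 12.6272*z^4 - 12.8769*z^3 + 24.3967*z^2 + 14.5172*z - 20.0226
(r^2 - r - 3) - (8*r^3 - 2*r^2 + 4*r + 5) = -8*r^3 + 3*r^2 - 5*r - 8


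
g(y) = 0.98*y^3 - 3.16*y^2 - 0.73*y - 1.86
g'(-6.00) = 143.03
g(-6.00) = -322.92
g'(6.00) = 67.19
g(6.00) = 91.68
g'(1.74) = -2.83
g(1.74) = -7.53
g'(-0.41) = 2.36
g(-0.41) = -2.16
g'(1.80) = -2.58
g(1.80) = -7.70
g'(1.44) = -3.73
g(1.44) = -6.54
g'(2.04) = -1.39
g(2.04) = -8.18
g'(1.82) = -2.49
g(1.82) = -7.75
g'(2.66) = 3.26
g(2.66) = -7.72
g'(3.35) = 11.09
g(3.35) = -2.93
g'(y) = 2.94*y^2 - 6.32*y - 0.73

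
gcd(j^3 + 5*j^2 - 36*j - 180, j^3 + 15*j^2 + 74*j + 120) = j^2 + 11*j + 30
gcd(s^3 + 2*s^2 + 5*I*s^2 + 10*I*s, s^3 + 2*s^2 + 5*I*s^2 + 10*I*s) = s^3 + s^2*(2 + 5*I) + 10*I*s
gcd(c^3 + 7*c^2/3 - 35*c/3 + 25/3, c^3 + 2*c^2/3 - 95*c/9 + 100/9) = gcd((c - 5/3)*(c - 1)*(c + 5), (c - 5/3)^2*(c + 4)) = c - 5/3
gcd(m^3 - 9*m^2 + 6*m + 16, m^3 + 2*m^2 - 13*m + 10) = m - 2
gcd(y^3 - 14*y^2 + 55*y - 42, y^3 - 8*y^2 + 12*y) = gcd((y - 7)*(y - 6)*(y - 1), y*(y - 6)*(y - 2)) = y - 6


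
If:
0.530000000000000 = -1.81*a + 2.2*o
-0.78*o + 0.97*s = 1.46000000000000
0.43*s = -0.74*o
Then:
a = -1.02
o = -0.60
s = 1.03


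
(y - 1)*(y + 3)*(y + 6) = y^3 + 8*y^2 + 9*y - 18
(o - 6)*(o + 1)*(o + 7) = o^3 + 2*o^2 - 41*o - 42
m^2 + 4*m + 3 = (m + 1)*(m + 3)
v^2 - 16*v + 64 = (v - 8)^2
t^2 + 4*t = t*(t + 4)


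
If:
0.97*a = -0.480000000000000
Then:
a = -0.49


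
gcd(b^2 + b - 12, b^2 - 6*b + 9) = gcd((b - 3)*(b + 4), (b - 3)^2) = b - 3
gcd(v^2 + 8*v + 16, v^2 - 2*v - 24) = v + 4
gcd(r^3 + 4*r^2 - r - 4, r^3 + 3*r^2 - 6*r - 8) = r^2 + 5*r + 4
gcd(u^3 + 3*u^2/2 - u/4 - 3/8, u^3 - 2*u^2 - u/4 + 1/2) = u^2 - 1/4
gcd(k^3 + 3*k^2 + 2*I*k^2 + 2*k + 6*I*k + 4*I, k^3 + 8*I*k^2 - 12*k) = k + 2*I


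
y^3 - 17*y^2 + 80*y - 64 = (y - 8)^2*(y - 1)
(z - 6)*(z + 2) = z^2 - 4*z - 12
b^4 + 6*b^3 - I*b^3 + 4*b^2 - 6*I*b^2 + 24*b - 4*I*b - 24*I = (b + 6)*(b - 2*I)*(b - I)*(b + 2*I)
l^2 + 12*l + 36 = (l + 6)^2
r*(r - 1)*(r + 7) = r^3 + 6*r^2 - 7*r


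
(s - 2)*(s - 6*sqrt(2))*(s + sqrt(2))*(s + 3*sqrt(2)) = s^4 - 2*sqrt(2)*s^3 - 2*s^3 - 42*s^2 + 4*sqrt(2)*s^2 - 36*sqrt(2)*s + 84*s + 72*sqrt(2)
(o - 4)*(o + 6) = o^2 + 2*o - 24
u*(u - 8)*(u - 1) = u^3 - 9*u^2 + 8*u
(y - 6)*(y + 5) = y^2 - y - 30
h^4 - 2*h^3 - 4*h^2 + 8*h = h*(h - 2)^2*(h + 2)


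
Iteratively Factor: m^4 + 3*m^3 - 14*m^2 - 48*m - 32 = (m + 4)*(m^3 - m^2 - 10*m - 8) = (m + 1)*(m + 4)*(m^2 - 2*m - 8) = (m - 4)*(m + 1)*(m + 4)*(m + 2)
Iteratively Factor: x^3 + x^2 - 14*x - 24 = (x - 4)*(x^2 + 5*x + 6) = (x - 4)*(x + 3)*(x + 2)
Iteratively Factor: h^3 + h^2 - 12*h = (h)*(h^2 + h - 12) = h*(h - 3)*(h + 4)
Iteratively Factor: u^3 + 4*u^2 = (u)*(u^2 + 4*u) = u*(u + 4)*(u)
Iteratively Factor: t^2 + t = (t + 1)*(t)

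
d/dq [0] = 0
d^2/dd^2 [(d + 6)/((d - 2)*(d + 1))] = 2*(d^3 + 18*d^2 - 12*d + 16)/(d^6 - 3*d^5 - 3*d^4 + 11*d^3 + 6*d^2 - 12*d - 8)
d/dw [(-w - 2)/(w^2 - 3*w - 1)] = (-w^2 + 3*w + (w + 2)*(2*w - 3) + 1)/(-w^2 + 3*w + 1)^2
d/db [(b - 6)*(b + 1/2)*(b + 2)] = 3*b^2 - 7*b - 14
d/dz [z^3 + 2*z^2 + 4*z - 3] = 3*z^2 + 4*z + 4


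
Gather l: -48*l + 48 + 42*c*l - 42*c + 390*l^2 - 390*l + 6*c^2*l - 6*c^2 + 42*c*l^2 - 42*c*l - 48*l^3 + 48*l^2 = -6*c^2 - 42*c - 48*l^3 + l^2*(42*c + 438) + l*(6*c^2 - 438) + 48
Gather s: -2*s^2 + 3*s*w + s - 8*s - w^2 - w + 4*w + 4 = -2*s^2 + s*(3*w - 7) - w^2 + 3*w + 4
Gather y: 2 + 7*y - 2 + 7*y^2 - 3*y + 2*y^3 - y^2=2*y^3 + 6*y^2 + 4*y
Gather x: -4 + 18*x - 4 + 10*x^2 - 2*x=10*x^2 + 16*x - 8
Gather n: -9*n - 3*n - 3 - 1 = -12*n - 4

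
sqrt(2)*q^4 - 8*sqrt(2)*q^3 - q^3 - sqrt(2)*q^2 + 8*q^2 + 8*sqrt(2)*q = q*(q - 8)*(q - sqrt(2))*(sqrt(2)*q + 1)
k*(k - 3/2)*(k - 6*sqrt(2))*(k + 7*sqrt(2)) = k^4 - 3*k^3/2 + sqrt(2)*k^3 - 84*k^2 - 3*sqrt(2)*k^2/2 + 126*k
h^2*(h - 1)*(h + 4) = h^4 + 3*h^3 - 4*h^2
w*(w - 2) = w^2 - 2*w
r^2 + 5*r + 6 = (r + 2)*(r + 3)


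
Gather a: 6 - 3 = 3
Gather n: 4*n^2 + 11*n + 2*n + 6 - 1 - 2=4*n^2 + 13*n + 3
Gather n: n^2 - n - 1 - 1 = n^2 - n - 2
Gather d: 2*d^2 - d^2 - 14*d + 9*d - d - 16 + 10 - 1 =d^2 - 6*d - 7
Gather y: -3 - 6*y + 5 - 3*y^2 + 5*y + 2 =-3*y^2 - y + 4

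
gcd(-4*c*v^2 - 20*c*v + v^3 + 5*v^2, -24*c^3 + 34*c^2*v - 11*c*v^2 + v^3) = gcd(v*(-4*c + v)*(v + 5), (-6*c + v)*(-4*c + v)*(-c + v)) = -4*c + v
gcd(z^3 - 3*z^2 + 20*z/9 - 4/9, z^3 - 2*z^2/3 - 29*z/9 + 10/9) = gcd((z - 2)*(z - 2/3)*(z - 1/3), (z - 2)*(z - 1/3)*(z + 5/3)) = z^2 - 7*z/3 + 2/3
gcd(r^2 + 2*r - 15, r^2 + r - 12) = r - 3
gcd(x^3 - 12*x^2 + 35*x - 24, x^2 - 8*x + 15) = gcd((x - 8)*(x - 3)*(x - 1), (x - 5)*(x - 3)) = x - 3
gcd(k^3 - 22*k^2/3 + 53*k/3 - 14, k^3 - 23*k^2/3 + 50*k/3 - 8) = k - 3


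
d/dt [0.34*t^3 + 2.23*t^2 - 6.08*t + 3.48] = 1.02*t^2 + 4.46*t - 6.08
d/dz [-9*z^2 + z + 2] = 1 - 18*z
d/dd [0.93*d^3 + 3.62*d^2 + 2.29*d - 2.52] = 2.79*d^2 + 7.24*d + 2.29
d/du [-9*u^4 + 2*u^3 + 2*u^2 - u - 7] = -36*u^3 + 6*u^2 + 4*u - 1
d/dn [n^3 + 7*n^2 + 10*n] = 3*n^2 + 14*n + 10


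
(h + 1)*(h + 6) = h^2 + 7*h + 6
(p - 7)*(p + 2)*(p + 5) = p^3 - 39*p - 70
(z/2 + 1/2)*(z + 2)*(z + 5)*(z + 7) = z^4/2 + 15*z^3/2 + 73*z^2/2 + 129*z/2 + 35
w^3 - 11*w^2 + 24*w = w*(w - 8)*(w - 3)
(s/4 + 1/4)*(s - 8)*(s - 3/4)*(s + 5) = s^4/4 - 11*s^3/16 - 83*s^2/8 - 31*s/16 + 15/2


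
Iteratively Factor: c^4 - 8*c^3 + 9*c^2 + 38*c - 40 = (c + 2)*(c^3 - 10*c^2 + 29*c - 20) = (c - 5)*(c + 2)*(c^2 - 5*c + 4) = (c - 5)*(c - 1)*(c + 2)*(c - 4)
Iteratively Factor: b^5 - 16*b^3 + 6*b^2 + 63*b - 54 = (b - 2)*(b^4 + 2*b^3 - 12*b^2 - 18*b + 27) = (b - 2)*(b - 1)*(b^3 + 3*b^2 - 9*b - 27) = (b - 2)*(b - 1)*(b + 3)*(b^2 - 9) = (b - 3)*(b - 2)*(b - 1)*(b + 3)*(b + 3)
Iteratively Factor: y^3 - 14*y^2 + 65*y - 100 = (y - 5)*(y^2 - 9*y + 20) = (y - 5)^2*(y - 4)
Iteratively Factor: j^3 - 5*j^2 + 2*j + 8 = (j - 4)*(j^2 - j - 2) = (j - 4)*(j - 2)*(j + 1)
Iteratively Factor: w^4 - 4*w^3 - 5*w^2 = (w)*(w^3 - 4*w^2 - 5*w) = w^2*(w^2 - 4*w - 5) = w^2*(w - 5)*(w + 1)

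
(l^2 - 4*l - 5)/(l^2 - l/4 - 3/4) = 4*(-l^2 + 4*l + 5)/(-4*l^2 + l + 3)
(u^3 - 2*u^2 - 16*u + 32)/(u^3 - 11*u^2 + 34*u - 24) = (u^2 + 2*u - 8)/(u^2 - 7*u + 6)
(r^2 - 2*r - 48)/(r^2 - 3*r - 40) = (r + 6)/(r + 5)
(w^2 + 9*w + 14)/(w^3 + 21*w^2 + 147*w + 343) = (w + 2)/(w^2 + 14*w + 49)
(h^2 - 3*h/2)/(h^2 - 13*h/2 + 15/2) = h/(h - 5)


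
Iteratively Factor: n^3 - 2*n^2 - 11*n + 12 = (n - 1)*(n^2 - n - 12) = (n - 1)*(n + 3)*(n - 4)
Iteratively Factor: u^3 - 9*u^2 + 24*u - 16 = (u - 1)*(u^2 - 8*u + 16) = (u - 4)*(u - 1)*(u - 4)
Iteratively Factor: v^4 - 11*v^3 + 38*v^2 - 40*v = (v - 5)*(v^3 - 6*v^2 + 8*v) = (v - 5)*(v - 2)*(v^2 - 4*v) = (v - 5)*(v - 4)*(v - 2)*(v)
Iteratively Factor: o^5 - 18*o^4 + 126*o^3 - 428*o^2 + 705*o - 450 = (o - 3)*(o^4 - 15*o^3 + 81*o^2 - 185*o + 150) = (o - 5)*(o - 3)*(o^3 - 10*o^2 + 31*o - 30) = (o - 5)^2*(o - 3)*(o^2 - 5*o + 6) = (o - 5)^2*(o - 3)^2*(o - 2)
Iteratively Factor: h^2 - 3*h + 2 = (h - 1)*(h - 2)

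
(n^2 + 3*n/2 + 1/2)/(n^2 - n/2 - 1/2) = (n + 1)/(n - 1)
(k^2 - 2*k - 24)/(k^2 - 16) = (k - 6)/(k - 4)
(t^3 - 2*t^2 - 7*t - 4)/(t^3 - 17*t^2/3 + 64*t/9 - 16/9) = 9*(t^2 + 2*t + 1)/(9*t^2 - 15*t + 4)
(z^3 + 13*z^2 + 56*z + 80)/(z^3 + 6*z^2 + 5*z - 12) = (z^2 + 9*z + 20)/(z^2 + 2*z - 3)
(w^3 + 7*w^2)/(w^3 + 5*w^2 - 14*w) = w/(w - 2)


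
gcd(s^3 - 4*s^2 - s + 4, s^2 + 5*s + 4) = s + 1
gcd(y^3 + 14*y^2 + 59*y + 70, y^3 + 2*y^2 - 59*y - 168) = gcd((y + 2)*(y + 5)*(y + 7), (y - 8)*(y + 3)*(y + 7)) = y + 7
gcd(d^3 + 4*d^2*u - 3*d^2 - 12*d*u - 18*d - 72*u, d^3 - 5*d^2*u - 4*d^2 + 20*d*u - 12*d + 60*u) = d - 6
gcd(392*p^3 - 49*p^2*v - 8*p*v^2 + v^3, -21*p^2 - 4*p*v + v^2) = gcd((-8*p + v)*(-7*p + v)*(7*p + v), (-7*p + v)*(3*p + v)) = 7*p - v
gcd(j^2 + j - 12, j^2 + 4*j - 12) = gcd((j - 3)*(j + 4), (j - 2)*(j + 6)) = 1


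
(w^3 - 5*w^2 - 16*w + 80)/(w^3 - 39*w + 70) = (w^2 - 16)/(w^2 + 5*w - 14)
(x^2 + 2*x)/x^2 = (x + 2)/x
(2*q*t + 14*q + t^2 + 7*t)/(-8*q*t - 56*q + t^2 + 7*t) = (-2*q - t)/(8*q - t)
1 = 1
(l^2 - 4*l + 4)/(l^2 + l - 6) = (l - 2)/(l + 3)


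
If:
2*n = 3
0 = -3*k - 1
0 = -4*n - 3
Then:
No Solution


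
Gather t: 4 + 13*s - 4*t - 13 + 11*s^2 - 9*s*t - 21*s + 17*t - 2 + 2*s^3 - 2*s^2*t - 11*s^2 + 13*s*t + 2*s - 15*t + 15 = 2*s^3 - 6*s + t*(-2*s^2 + 4*s - 2) + 4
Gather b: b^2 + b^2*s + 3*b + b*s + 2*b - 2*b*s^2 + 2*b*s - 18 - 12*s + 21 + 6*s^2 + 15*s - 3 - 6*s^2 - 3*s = b^2*(s + 1) + b*(-2*s^2 + 3*s + 5)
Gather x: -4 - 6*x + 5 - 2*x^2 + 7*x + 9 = -2*x^2 + x + 10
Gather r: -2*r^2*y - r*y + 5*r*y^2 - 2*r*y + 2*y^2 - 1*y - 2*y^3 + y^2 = -2*r^2*y + r*(5*y^2 - 3*y) - 2*y^3 + 3*y^2 - y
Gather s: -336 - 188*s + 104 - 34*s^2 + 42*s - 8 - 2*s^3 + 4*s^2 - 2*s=-2*s^3 - 30*s^2 - 148*s - 240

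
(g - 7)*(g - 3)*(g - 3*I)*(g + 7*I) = g^4 - 10*g^3 + 4*I*g^3 + 42*g^2 - 40*I*g^2 - 210*g + 84*I*g + 441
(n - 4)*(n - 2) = n^2 - 6*n + 8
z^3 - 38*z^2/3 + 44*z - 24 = (z - 6)^2*(z - 2/3)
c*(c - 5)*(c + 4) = c^3 - c^2 - 20*c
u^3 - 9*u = u*(u - 3)*(u + 3)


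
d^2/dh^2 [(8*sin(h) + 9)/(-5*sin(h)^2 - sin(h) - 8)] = (200*sin(h)^5 + 860*sin(h)^4 - 2185*sin(h)^3 - 2845*sin(h)^2 + 2090*sin(h) + 830)/(5*sin(h)^2 + sin(h) + 8)^3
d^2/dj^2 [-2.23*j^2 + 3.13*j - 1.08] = -4.46000000000000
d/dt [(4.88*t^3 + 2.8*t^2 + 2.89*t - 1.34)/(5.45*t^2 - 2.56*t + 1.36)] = (26.596*t^4 - 24.9856*t^3 - 3.0081*t^2 + 22.222*t + 0.5)/(29.7025*t^4 - 27.904*t^3 + 21.3776*t^2 - 6.9632*t + 1.8496)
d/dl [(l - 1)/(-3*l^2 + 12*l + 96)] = (-l^2 + 4*l + 2*(l - 2)*(l - 1) + 32)/(3*(-l^2 + 4*l + 32)^2)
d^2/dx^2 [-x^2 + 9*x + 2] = -2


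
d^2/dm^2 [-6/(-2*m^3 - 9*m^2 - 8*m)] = 12*(-3*m*(2*m + 3)*(2*m^2 + 9*m + 8) + 4*(3*m^2 + 9*m + 4)^2)/(m^3*(2*m^2 + 9*m + 8)^3)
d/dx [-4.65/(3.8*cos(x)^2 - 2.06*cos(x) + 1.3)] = (9.579 - 35.34*cos(x))*sin(x)/(3.8*cos(x)^2 - 2.06*cos(x) + 1.3)^2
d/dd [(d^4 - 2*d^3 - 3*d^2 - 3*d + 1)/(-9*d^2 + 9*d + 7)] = (-18*d^5 + 45*d^4 - 8*d^3 - 96*d^2 - 24*d - 30)/(81*d^4 - 162*d^3 - 45*d^2 + 126*d + 49)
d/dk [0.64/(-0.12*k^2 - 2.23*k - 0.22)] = (0.1536*k + 1.4272)/(0.12*k^2 + 2.23*k + 0.22)^2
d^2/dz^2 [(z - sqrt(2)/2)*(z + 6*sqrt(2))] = 2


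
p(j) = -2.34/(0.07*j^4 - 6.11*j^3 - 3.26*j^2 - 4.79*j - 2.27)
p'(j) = -2.34*(-0.28*j^3 + 18.33*j^2 + 6.52*j + 4.79)/(0.07*j^4 - 6.11*j^3 - 3.26*j^2 - 4.79*j - 2.27)^2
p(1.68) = 0.05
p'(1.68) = -0.07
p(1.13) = 0.11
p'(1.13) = -0.19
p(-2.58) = -0.02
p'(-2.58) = -0.03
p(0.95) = 0.16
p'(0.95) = -0.29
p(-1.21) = -0.24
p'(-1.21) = -0.60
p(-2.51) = -0.03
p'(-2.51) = -0.03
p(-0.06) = 1.17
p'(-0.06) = -2.63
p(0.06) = 0.91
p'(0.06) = -1.86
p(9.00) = 0.00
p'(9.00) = -0.00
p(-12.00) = -0.00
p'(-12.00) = -0.00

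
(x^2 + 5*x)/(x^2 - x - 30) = x/(x - 6)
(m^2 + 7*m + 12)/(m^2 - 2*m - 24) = (m + 3)/(m - 6)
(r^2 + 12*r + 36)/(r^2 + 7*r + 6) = (r + 6)/(r + 1)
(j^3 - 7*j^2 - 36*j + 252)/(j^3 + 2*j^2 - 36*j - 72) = (j - 7)/(j + 2)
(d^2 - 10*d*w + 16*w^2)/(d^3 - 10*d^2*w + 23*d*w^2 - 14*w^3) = (d - 8*w)/(d^2 - 8*d*w + 7*w^2)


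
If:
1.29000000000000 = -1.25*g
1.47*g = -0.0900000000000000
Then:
No Solution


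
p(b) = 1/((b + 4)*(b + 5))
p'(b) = -1/((b + 4)*(b + 5)^2) - 1/((b + 4)^2*(b + 5))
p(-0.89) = 0.08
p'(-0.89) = -0.04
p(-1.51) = 0.12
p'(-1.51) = -0.08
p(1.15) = 0.03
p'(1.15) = -0.01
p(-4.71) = -4.86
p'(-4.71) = 9.91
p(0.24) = 0.05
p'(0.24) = -0.02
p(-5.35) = 2.12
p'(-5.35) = 7.61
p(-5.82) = 0.67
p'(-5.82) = 1.19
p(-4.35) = -4.40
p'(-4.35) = -5.80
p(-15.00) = 0.01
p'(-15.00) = 0.00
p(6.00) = 0.01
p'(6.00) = 0.00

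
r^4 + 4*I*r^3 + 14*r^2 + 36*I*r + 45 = (r - 3*I)*(r - I)*(r + 3*I)*(r + 5*I)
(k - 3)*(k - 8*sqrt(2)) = k^2 - 8*sqrt(2)*k - 3*k + 24*sqrt(2)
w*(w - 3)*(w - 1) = w^3 - 4*w^2 + 3*w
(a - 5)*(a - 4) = a^2 - 9*a + 20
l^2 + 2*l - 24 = (l - 4)*(l + 6)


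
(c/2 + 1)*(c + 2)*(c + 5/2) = c^3/2 + 13*c^2/4 + 7*c + 5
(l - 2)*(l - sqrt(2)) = l^2 - 2*l - sqrt(2)*l + 2*sqrt(2)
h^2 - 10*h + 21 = (h - 7)*(h - 3)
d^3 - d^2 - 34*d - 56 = (d - 7)*(d + 2)*(d + 4)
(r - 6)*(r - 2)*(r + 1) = r^3 - 7*r^2 + 4*r + 12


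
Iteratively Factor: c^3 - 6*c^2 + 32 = (c + 2)*(c^2 - 8*c + 16) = (c - 4)*(c + 2)*(c - 4)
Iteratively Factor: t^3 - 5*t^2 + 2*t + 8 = (t - 2)*(t^2 - 3*t - 4) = (t - 4)*(t - 2)*(t + 1)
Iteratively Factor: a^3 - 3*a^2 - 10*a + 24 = (a - 4)*(a^2 + a - 6) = (a - 4)*(a - 2)*(a + 3)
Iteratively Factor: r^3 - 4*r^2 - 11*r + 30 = (r - 5)*(r^2 + r - 6) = (r - 5)*(r + 3)*(r - 2)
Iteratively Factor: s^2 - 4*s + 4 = (s - 2)*(s - 2)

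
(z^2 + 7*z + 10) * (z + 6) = z^3 + 13*z^2 + 52*z + 60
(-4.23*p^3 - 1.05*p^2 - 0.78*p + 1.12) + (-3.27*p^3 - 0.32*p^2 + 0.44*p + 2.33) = -7.5*p^3 - 1.37*p^2 - 0.34*p + 3.45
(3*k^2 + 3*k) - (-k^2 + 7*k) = 4*k^2 - 4*k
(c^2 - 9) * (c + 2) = c^3 + 2*c^2 - 9*c - 18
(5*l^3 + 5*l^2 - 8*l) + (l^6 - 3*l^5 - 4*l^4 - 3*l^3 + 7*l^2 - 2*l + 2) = l^6 - 3*l^5 - 4*l^4 + 2*l^3 + 12*l^2 - 10*l + 2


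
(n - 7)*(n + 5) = n^2 - 2*n - 35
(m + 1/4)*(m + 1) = m^2 + 5*m/4 + 1/4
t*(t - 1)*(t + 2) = t^3 + t^2 - 2*t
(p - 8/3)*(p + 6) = p^2 + 10*p/3 - 16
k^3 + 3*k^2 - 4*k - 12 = (k - 2)*(k + 2)*(k + 3)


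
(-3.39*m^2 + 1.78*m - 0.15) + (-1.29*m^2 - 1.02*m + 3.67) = -4.68*m^2 + 0.76*m + 3.52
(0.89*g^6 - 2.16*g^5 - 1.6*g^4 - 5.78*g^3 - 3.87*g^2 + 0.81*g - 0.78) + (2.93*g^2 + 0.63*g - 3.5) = 0.89*g^6 - 2.16*g^5 - 1.6*g^4 - 5.78*g^3 - 0.94*g^2 + 1.44*g - 4.28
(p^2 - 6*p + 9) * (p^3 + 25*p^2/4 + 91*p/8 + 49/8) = p^5 + p^4/4 - 137*p^3/8 - 47*p^2/8 + 525*p/8 + 441/8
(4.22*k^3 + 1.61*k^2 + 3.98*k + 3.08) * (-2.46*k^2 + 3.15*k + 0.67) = -10.3812*k^5 + 9.3324*k^4 - 1.8919*k^3 + 6.0389*k^2 + 12.3686*k + 2.0636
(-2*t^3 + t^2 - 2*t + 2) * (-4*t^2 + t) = 8*t^5 - 6*t^4 + 9*t^3 - 10*t^2 + 2*t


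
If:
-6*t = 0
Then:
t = 0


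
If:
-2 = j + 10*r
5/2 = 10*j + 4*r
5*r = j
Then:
No Solution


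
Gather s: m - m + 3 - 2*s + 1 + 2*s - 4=0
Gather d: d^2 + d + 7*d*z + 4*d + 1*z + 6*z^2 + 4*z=d^2 + d*(7*z + 5) + 6*z^2 + 5*z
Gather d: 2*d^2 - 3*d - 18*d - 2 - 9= 2*d^2 - 21*d - 11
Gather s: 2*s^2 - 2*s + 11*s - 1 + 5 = 2*s^2 + 9*s + 4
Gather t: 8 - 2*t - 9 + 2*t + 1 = 0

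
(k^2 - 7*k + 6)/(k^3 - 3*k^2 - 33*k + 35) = (k - 6)/(k^2 - 2*k - 35)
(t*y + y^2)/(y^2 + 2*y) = (t + y)/(y + 2)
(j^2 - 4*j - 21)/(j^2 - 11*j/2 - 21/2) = 2*(j + 3)/(2*j + 3)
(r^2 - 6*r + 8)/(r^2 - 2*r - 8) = (r - 2)/(r + 2)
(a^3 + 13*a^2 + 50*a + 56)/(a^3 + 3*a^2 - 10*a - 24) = (a + 7)/(a - 3)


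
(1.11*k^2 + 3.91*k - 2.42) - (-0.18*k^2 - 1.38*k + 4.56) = 1.29*k^2 + 5.29*k - 6.98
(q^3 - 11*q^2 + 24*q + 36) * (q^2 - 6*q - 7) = q^5 - 17*q^4 + 83*q^3 - 31*q^2 - 384*q - 252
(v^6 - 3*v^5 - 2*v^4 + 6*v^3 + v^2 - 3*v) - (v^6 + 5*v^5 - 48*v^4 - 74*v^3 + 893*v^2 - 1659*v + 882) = -8*v^5 + 46*v^4 + 80*v^3 - 892*v^2 + 1656*v - 882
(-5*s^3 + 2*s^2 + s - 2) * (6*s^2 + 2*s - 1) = -30*s^5 + 2*s^4 + 15*s^3 - 12*s^2 - 5*s + 2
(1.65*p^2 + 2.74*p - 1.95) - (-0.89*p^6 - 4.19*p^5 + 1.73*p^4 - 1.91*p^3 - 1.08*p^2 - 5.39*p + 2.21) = 0.89*p^6 + 4.19*p^5 - 1.73*p^4 + 1.91*p^3 + 2.73*p^2 + 8.13*p - 4.16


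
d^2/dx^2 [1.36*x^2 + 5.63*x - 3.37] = 2.72000000000000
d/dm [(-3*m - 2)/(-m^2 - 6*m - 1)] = (3*m^2 + 18*m - 2*(m + 3)*(3*m + 2) + 3)/(m^2 + 6*m + 1)^2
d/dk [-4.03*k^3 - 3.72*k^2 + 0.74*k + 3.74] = -12.09*k^2 - 7.44*k + 0.74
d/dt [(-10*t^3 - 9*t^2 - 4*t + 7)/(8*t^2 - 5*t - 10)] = (-80*t^4 + 100*t^3 + 377*t^2 + 68*t + 75)/(64*t^4 - 80*t^3 - 135*t^2 + 100*t + 100)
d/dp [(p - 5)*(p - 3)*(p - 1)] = 3*p^2 - 18*p + 23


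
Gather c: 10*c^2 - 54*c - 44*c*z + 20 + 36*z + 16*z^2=10*c^2 + c*(-44*z - 54) + 16*z^2 + 36*z + 20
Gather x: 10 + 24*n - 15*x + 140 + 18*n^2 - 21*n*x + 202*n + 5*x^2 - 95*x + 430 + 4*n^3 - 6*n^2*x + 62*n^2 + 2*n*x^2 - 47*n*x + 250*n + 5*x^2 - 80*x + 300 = 4*n^3 + 80*n^2 + 476*n + x^2*(2*n + 10) + x*(-6*n^2 - 68*n - 190) + 880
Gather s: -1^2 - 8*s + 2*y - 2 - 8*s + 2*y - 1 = -16*s + 4*y - 4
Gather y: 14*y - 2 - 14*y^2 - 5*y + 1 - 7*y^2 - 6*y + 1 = -21*y^2 + 3*y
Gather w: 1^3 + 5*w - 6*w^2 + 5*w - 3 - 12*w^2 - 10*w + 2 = -18*w^2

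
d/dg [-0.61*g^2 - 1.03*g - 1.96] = -1.22*g - 1.03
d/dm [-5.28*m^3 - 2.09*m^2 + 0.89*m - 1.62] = -15.84*m^2 - 4.18*m + 0.89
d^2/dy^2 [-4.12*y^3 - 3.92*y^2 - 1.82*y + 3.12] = -24.72*y - 7.84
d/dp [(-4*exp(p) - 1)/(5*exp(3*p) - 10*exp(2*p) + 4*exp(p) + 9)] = (40*exp(3*p) - 25*exp(2*p) - 20*exp(p) - 32)*exp(p)/(25*exp(6*p) - 100*exp(5*p) + 140*exp(4*p) + 10*exp(3*p) - 164*exp(2*p) + 72*exp(p) + 81)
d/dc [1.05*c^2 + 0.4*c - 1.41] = 2.1*c + 0.4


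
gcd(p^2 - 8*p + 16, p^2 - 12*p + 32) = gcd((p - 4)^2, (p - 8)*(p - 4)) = p - 4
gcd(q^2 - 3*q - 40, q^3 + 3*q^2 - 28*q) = 1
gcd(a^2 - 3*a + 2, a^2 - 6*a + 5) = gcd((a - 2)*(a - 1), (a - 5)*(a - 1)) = a - 1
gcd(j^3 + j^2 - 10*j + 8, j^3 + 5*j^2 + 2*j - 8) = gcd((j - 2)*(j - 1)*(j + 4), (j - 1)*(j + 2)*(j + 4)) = j^2 + 3*j - 4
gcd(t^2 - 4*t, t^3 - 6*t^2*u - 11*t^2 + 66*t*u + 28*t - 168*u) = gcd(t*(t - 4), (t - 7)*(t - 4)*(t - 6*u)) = t - 4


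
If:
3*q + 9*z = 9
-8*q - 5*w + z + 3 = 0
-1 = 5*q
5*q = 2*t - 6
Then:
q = -1/5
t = 5/2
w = 17/15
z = 16/15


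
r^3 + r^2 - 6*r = r*(r - 2)*(r + 3)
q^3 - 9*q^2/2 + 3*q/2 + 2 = (q - 4)*(q - 1)*(q + 1/2)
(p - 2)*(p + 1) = p^2 - p - 2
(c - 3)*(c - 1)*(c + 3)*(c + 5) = c^4 + 4*c^3 - 14*c^2 - 36*c + 45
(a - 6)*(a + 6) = a^2 - 36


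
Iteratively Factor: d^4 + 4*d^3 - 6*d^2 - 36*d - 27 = (d + 1)*(d^3 + 3*d^2 - 9*d - 27) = (d + 1)*(d + 3)*(d^2 - 9) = (d - 3)*(d + 1)*(d + 3)*(d + 3)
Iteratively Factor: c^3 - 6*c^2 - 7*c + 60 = (c - 5)*(c^2 - c - 12) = (c - 5)*(c + 3)*(c - 4)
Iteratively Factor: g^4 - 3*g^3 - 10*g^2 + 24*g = (g - 4)*(g^3 + g^2 - 6*g) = g*(g - 4)*(g^2 + g - 6) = g*(g - 4)*(g - 2)*(g + 3)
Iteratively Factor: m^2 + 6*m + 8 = (m + 2)*(m + 4)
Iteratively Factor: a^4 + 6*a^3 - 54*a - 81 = (a + 3)*(a^3 + 3*a^2 - 9*a - 27) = (a + 3)^2*(a^2 - 9) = (a + 3)^3*(a - 3)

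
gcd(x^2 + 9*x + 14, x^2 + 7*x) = x + 7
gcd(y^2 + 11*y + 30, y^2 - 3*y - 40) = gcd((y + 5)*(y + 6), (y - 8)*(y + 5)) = y + 5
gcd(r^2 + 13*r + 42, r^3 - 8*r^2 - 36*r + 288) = r + 6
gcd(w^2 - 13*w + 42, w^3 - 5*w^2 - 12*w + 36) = w - 6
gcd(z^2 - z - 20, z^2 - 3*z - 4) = 1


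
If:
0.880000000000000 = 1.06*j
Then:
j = 0.83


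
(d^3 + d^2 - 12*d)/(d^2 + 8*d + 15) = d*(d^2 + d - 12)/(d^2 + 8*d + 15)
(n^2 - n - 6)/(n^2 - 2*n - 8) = (n - 3)/(n - 4)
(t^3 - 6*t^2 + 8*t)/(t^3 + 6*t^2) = (t^2 - 6*t + 8)/(t*(t + 6))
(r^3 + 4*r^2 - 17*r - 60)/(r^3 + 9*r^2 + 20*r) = (r^2 - r - 12)/(r*(r + 4))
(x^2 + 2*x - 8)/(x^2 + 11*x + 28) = (x - 2)/(x + 7)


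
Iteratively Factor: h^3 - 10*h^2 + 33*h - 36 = (h - 3)*(h^2 - 7*h + 12) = (h - 4)*(h - 3)*(h - 3)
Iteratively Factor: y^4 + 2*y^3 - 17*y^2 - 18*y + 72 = (y + 3)*(y^3 - y^2 - 14*y + 24) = (y - 3)*(y + 3)*(y^2 + 2*y - 8) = (y - 3)*(y + 3)*(y + 4)*(y - 2)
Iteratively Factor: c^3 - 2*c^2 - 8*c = (c + 2)*(c^2 - 4*c) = c*(c + 2)*(c - 4)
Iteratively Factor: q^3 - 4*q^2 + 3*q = (q)*(q^2 - 4*q + 3) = q*(q - 1)*(q - 3)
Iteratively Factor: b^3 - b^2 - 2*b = (b + 1)*(b^2 - 2*b) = (b - 2)*(b + 1)*(b)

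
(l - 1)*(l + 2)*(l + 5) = l^3 + 6*l^2 + 3*l - 10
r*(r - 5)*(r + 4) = r^3 - r^2 - 20*r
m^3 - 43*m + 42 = (m - 6)*(m - 1)*(m + 7)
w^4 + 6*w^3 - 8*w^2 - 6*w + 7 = (w - 1)^2*(w + 1)*(w + 7)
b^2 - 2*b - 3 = (b - 3)*(b + 1)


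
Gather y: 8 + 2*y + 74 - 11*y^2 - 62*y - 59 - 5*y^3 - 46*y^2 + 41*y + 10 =-5*y^3 - 57*y^2 - 19*y + 33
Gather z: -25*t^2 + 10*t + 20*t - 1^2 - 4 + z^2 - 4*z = -25*t^2 + 30*t + z^2 - 4*z - 5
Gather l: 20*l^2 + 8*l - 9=20*l^2 + 8*l - 9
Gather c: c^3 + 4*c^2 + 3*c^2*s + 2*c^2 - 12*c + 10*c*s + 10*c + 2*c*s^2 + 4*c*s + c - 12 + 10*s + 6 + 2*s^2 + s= c^3 + c^2*(3*s + 6) + c*(2*s^2 + 14*s - 1) + 2*s^2 + 11*s - 6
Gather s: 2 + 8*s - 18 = 8*s - 16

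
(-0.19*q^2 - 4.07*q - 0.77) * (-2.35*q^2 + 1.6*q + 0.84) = 0.4465*q^4 + 9.2605*q^3 - 4.8621*q^2 - 4.6508*q - 0.6468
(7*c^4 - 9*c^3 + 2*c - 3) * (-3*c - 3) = -21*c^5 + 6*c^4 + 27*c^3 - 6*c^2 + 3*c + 9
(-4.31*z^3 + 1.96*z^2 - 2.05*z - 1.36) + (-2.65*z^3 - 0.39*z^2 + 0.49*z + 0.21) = -6.96*z^3 + 1.57*z^2 - 1.56*z - 1.15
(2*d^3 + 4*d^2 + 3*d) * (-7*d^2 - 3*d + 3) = -14*d^5 - 34*d^4 - 27*d^3 + 3*d^2 + 9*d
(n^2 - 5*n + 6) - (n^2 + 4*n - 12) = 18 - 9*n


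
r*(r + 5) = r^2 + 5*r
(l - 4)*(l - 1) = l^2 - 5*l + 4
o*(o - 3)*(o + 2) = o^3 - o^2 - 6*o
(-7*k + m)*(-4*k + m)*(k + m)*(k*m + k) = 28*k^4*m + 28*k^4 + 17*k^3*m^2 + 17*k^3*m - 10*k^2*m^3 - 10*k^2*m^2 + k*m^4 + k*m^3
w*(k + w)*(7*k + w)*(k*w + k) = 7*k^3*w^2 + 7*k^3*w + 8*k^2*w^3 + 8*k^2*w^2 + k*w^4 + k*w^3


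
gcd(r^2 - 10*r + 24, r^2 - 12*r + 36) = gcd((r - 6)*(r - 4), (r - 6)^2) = r - 6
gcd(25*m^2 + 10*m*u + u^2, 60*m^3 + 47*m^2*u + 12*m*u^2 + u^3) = 5*m + u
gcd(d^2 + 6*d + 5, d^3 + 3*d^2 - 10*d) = d + 5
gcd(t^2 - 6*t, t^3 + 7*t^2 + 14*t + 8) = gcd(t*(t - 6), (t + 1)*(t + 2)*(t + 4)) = 1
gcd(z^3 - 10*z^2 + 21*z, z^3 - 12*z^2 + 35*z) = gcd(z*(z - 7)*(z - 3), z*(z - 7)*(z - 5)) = z^2 - 7*z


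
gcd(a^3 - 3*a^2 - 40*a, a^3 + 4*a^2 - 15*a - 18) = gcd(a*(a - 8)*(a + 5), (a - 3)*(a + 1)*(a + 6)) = 1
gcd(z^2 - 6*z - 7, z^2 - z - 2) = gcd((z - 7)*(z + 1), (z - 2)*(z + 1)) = z + 1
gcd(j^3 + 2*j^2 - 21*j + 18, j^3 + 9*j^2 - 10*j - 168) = j + 6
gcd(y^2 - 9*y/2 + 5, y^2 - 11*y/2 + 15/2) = y - 5/2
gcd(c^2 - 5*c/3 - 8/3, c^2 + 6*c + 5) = c + 1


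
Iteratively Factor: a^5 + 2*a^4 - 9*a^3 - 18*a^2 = (a)*(a^4 + 2*a^3 - 9*a^2 - 18*a) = a*(a + 2)*(a^3 - 9*a) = a^2*(a + 2)*(a^2 - 9) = a^2*(a - 3)*(a + 2)*(a + 3)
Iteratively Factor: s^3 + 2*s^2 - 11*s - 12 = (s + 4)*(s^2 - 2*s - 3) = (s - 3)*(s + 4)*(s + 1)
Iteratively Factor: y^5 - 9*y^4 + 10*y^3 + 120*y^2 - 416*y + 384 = (y - 4)*(y^4 - 5*y^3 - 10*y^2 + 80*y - 96) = (y - 4)*(y - 2)*(y^3 - 3*y^2 - 16*y + 48) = (y - 4)*(y - 2)*(y + 4)*(y^2 - 7*y + 12) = (y - 4)^2*(y - 2)*(y + 4)*(y - 3)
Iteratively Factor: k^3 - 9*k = (k)*(k^2 - 9) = k*(k + 3)*(k - 3)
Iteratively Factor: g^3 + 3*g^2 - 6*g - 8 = (g + 1)*(g^2 + 2*g - 8) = (g + 1)*(g + 4)*(g - 2)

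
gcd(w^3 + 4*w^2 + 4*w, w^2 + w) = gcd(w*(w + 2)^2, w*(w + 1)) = w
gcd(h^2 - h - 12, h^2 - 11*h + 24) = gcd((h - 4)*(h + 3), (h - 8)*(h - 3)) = 1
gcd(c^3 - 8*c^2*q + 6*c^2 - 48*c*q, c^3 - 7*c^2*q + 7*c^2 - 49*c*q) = c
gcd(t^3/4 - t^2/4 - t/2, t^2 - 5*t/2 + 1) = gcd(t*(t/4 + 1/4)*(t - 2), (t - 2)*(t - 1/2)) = t - 2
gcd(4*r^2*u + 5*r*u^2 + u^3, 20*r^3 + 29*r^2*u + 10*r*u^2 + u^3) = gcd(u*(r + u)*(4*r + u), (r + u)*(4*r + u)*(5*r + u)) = 4*r^2 + 5*r*u + u^2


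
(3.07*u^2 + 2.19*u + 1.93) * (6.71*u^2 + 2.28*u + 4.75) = 20.5997*u^4 + 21.6945*u^3 + 32.526*u^2 + 14.8029*u + 9.1675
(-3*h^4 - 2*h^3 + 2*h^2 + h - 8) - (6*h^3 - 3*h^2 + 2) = -3*h^4 - 8*h^3 + 5*h^2 + h - 10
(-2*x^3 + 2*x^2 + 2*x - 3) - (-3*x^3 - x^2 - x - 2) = x^3 + 3*x^2 + 3*x - 1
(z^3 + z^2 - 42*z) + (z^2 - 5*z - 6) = z^3 + 2*z^2 - 47*z - 6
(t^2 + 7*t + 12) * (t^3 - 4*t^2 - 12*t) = t^5 + 3*t^4 - 28*t^3 - 132*t^2 - 144*t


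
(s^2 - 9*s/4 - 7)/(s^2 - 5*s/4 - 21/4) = (s - 4)/(s - 3)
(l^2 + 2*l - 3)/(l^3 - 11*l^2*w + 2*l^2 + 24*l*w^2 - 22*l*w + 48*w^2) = (l^2 + 2*l - 3)/(l^3 - 11*l^2*w + 2*l^2 + 24*l*w^2 - 22*l*w + 48*w^2)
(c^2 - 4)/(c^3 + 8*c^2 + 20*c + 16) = (c - 2)/(c^2 + 6*c + 8)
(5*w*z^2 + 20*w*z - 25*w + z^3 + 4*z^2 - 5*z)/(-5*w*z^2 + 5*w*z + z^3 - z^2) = (5*w*z + 25*w + z^2 + 5*z)/(z*(-5*w + z))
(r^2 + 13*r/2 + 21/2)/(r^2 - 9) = (r + 7/2)/(r - 3)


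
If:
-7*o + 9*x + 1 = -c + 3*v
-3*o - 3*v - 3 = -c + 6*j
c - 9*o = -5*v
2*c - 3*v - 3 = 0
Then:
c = 243*x/118 + 213/118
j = -99*x/118 - 27/59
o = 117*x/118 + 37/118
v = 81*x/59 + 12/59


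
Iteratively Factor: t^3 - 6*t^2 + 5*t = (t - 5)*(t^2 - t) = (t - 5)*(t - 1)*(t)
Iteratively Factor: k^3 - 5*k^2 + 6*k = (k - 3)*(k^2 - 2*k) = k*(k - 3)*(k - 2)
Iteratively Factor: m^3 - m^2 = (m)*(m^2 - m) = m*(m - 1)*(m)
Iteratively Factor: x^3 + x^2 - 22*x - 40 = (x + 2)*(x^2 - x - 20) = (x + 2)*(x + 4)*(x - 5)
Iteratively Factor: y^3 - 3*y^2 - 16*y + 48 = (y - 4)*(y^2 + y - 12) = (y - 4)*(y + 4)*(y - 3)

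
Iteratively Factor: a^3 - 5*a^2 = (a - 5)*(a^2) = a*(a - 5)*(a)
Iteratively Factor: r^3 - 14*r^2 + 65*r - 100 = (r - 5)*(r^2 - 9*r + 20) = (r - 5)^2*(r - 4)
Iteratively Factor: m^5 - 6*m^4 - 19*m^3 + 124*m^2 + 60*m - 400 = (m + 2)*(m^4 - 8*m^3 - 3*m^2 + 130*m - 200) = (m - 2)*(m + 2)*(m^3 - 6*m^2 - 15*m + 100) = (m - 5)*(m - 2)*(m + 2)*(m^2 - m - 20) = (m - 5)*(m - 2)*(m + 2)*(m + 4)*(m - 5)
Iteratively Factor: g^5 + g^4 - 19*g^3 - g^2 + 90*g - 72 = (g - 2)*(g^4 + 3*g^3 - 13*g^2 - 27*g + 36) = (g - 2)*(g + 4)*(g^3 - g^2 - 9*g + 9) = (g - 3)*(g - 2)*(g + 4)*(g^2 + 2*g - 3) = (g - 3)*(g - 2)*(g - 1)*(g + 4)*(g + 3)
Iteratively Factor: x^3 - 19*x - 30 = (x - 5)*(x^2 + 5*x + 6) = (x - 5)*(x + 2)*(x + 3)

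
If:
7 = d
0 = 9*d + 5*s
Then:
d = 7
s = -63/5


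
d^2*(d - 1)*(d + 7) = d^4 + 6*d^3 - 7*d^2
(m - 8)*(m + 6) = m^2 - 2*m - 48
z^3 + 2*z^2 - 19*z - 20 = (z - 4)*(z + 1)*(z + 5)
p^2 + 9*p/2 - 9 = (p - 3/2)*(p + 6)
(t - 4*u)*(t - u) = t^2 - 5*t*u + 4*u^2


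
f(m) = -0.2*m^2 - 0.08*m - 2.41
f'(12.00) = -4.88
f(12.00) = -32.17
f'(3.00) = -1.28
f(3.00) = -4.45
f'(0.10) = -0.12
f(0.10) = -2.42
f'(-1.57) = 0.55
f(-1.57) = -2.78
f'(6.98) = -2.87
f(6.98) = -12.71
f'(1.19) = -0.56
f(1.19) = -2.79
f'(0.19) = -0.16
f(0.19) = -2.43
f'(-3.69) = 1.40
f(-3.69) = -4.84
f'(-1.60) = 0.56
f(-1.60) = -2.79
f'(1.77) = -0.79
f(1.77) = -3.18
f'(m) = -0.4*m - 0.08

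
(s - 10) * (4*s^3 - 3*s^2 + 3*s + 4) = 4*s^4 - 43*s^3 + 33*s^2 - 26*s - 40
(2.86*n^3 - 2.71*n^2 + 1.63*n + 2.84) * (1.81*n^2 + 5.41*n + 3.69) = 5.1766*n^5 + 10.5675*n^4 - 1.1574*n^3 + 3.9588*n^2 + 21.3791*n + 10.4796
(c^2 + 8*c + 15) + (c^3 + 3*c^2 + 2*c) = c^3 + 4*c^2 + 10*c + 15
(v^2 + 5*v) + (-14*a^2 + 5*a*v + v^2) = -14*a^2 + 5*a*v + 2*v^2 + 5*v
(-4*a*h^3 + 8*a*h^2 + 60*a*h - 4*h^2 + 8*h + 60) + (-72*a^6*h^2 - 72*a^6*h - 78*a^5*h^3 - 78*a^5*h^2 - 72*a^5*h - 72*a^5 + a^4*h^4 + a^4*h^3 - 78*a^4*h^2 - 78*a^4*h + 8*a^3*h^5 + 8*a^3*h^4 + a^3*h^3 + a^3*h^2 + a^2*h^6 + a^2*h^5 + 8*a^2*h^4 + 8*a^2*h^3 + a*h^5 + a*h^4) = -72*a^6*h^2 - 72*a^6*h - 78*a^5*h^3 - 78*a^5*h^2 - 72*a^5*h - 72*a^5 + a^4*h^4 + a^4*h^3 - 78*a^4*h^2 - 78*a^4*h + 8*a^3*h^5 + 8*a^3*h^4 + a^3*h^3 + a^3*h^2 + a^2*h^6 + a^2*h^5 + 8*a^2*h^4 + 8*a^2*h^3 + a*h^5 + a*h^4 - 4*a*h^3 + 8*a*h^2 + 60*a*h - 4*h^2 + 8*h + 60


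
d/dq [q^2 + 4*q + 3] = 2*q + 4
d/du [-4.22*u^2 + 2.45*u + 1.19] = 2.45 - 8.44*u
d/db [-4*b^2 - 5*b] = -8*b - 5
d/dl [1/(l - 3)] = -1/(l - 3)^2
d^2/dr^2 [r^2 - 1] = 2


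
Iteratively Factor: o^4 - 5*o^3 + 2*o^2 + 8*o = (o - 4)*(o^3 - o^2 - 2*o) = o*(o - 4)*(o^2 - o - 2) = o*(o - 4)*(o - 2)*(o + 1)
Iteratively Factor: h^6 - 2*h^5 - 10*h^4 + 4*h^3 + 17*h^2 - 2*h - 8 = (h + 1)*(h^5 - 3*h^4 - 7*h^3 + 11*h^2 + 6*h - 8) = (h + 1)^2*(h^4 - 4*h^3 - 3*h^2 + 14*h - 8) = (h - 1)*(h + 1)^2*(h^3 - 3*h^2 - 6*h + 8) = (h - 4)*(h - 1)*(h + 1)^2*(h^2 + h - 2) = (h - 4)*(h - 1)^2*(h + 1)^2*(h + 2)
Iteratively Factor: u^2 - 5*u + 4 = (u - 4)*(u - 1)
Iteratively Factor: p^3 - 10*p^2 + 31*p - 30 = (p - 3)*(p^2 - 7*p + 10) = (p - 5)*(p - 3)*(p - 2)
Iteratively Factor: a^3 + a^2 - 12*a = (a)*(a^2 + a - 12) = a*(a + 4)*(a - 3)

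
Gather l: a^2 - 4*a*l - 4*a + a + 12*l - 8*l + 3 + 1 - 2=a^2 - 3*a + l*(4 - 4*a) + 2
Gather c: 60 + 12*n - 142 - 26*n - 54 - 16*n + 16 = -30*n - 120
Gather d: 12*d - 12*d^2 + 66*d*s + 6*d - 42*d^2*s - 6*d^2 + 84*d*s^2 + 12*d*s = d^2*(-42*s - 18) + d*(84*s^2 + 78*s + 18)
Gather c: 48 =48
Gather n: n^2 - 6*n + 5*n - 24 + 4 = n^2 - n - 20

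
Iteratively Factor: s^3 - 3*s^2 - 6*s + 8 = (s - 4)*(s^2 + s - 2) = (s - 4)*(s + 2)*(s - 1)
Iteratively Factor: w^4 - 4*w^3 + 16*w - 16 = (w + 2)*(w^3 - 6*w^2 + 12*w - 8) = (w - 2)*(w + 2)*(w^2 - 4*w + 4) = (w - 2)^2*(w + 2)*(w - 2)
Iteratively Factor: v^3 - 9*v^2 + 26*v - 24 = (v - 4)*(v^2 - 5*v + 6) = (v - 4)*(v - 3)*(v - 2)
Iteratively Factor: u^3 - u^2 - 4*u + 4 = (u - 2)*(u^2 + u - 2) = (u - 2)*(u + 2)*(u - 1)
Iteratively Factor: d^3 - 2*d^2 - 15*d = (d + 3)*(d^2 - 5*d) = d*(d + 3)*(d - 5)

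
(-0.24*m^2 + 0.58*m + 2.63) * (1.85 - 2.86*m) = 0.6864*m^3 - 2.1028*m^2 - 6.4488*m + 4.8655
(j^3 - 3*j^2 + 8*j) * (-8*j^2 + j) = -8*j^5 + 25*j^4 - 67*j^3 + 8*j^2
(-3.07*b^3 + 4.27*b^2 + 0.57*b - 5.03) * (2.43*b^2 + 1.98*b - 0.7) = -7.4601*b^5 + 4.2975*b^4 + 11.9887*b^3 - 14.0833*b^2 - 10.3584*b + 3.521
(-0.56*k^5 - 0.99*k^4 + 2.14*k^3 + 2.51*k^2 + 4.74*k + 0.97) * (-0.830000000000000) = 0.4648*k^5 + 0.8217*k^4 - 1.7762*k^3 - 2.0833*k^2 - 3.9342*k - 0.8051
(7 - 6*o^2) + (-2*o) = -6*o^2 - 2*o + 7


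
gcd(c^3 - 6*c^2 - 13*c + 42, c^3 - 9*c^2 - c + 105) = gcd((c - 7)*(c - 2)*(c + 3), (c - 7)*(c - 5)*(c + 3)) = c^2 - 4*c - 21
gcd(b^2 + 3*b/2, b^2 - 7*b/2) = b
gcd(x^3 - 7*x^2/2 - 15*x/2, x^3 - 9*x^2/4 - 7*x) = x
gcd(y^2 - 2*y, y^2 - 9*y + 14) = y - 2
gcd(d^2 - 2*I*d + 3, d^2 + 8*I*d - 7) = d + I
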